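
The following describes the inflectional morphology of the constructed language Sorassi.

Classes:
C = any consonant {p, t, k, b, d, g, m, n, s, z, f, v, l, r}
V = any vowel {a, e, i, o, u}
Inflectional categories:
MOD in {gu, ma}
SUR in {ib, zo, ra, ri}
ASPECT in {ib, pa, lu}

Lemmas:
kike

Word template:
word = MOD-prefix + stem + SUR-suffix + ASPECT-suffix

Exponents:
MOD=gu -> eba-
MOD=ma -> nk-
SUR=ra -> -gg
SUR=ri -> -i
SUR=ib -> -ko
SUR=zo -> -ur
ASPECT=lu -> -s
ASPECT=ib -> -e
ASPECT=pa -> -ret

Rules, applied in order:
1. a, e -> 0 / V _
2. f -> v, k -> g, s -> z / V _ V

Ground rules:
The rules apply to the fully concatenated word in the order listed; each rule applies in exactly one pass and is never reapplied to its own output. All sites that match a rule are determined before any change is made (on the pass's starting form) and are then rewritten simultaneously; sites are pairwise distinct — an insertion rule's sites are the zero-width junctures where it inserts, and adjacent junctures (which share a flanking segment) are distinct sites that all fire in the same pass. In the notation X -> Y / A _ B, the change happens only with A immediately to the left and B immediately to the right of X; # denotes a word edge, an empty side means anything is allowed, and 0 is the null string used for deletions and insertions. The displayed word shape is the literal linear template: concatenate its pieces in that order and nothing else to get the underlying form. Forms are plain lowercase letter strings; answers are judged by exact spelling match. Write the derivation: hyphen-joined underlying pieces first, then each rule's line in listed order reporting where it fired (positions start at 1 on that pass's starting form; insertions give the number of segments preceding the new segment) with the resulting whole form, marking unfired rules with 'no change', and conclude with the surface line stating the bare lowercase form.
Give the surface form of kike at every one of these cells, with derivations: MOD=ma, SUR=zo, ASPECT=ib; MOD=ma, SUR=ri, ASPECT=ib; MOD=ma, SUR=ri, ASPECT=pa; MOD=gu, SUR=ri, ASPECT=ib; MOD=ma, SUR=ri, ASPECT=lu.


cell MOD=ma, SUR=zo, ASPECT=ib:
underlying: nk-kike-ur-e
1. a, e -> 0 / V _: no change
2. f -> v, k -> g, s -> z / V _ V: fires at position(s) 5: nkkigeure
surface: nkkigeure

cell MOD=ma, SUR=ri, ASPECT=ib:
underlying: nk-kike-i-e
1. a, e -> 0 / V _: fires at position(s) 8: nkkikei
2. f -> v, k -> g, s -> z / V _ V: fires at position(s) 5: nkkigei
surface: nkkigei

cell MOD=ma, SUR=ri, ASPECT=pa:
underlying: nk-kike-i-ret
1. a, e -> 0 / V _: no change
2. f -> v, k -> g, s -> z / V _ V: fires at position(s) 5: nkkigeiret
surface: nkkigeiret

cell MOD=gu, SUR=ri, ASPECT=ib:
underlying: eba-kike-i-e
1. a, e -> 0 / V _: fires at position(s) 9: ebakikei
2. f -> v, k -> g, s -> z / V _ V: fires at position(s) 4, 6: ebagigei
surface: ebagigei

cell MOD=ma, SUR=ri, ASPECT=lu:
underlying: nk-kike-i-s
1. a, e -> 0 / V _: no change
2. f -> v, k -> g, s -> z / V _ V: fires at position(s) 5: nkkigeis
surface: nkkigeis


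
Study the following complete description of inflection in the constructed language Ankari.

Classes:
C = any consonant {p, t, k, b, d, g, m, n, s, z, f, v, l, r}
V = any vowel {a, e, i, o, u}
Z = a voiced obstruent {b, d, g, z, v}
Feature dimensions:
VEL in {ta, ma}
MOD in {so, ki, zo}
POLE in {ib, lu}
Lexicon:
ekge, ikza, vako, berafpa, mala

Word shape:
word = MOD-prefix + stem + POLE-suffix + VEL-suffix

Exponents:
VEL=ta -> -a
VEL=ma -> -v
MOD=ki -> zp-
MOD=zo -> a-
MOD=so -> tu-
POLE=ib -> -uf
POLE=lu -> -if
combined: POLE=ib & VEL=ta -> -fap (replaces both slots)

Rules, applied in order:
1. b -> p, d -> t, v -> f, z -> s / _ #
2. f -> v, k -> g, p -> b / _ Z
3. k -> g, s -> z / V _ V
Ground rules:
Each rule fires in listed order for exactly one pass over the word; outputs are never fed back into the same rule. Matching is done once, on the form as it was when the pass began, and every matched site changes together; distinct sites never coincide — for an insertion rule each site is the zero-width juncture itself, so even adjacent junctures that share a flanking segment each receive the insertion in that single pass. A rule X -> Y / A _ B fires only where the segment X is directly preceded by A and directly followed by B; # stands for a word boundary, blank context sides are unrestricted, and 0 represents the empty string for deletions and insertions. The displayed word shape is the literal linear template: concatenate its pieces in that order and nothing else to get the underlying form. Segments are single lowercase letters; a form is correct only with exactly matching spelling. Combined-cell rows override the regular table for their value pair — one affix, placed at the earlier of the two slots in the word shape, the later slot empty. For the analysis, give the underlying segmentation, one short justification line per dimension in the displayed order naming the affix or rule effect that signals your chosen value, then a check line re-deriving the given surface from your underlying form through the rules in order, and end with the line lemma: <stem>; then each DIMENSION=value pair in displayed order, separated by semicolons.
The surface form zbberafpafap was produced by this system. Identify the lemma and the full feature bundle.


underlying: zp-berafpa-fap
VEL=ta - signalled by the combined affix row
MOD=ki - signalled by the affix zp-
POLE=ib - signalled by the combined affix row
check: zpberafpafap -> zpberafpafap -> zbberafpafap -> zbberafpafap
lemma: berafpa; VEL=ta; MOD=ki; POLE=ib


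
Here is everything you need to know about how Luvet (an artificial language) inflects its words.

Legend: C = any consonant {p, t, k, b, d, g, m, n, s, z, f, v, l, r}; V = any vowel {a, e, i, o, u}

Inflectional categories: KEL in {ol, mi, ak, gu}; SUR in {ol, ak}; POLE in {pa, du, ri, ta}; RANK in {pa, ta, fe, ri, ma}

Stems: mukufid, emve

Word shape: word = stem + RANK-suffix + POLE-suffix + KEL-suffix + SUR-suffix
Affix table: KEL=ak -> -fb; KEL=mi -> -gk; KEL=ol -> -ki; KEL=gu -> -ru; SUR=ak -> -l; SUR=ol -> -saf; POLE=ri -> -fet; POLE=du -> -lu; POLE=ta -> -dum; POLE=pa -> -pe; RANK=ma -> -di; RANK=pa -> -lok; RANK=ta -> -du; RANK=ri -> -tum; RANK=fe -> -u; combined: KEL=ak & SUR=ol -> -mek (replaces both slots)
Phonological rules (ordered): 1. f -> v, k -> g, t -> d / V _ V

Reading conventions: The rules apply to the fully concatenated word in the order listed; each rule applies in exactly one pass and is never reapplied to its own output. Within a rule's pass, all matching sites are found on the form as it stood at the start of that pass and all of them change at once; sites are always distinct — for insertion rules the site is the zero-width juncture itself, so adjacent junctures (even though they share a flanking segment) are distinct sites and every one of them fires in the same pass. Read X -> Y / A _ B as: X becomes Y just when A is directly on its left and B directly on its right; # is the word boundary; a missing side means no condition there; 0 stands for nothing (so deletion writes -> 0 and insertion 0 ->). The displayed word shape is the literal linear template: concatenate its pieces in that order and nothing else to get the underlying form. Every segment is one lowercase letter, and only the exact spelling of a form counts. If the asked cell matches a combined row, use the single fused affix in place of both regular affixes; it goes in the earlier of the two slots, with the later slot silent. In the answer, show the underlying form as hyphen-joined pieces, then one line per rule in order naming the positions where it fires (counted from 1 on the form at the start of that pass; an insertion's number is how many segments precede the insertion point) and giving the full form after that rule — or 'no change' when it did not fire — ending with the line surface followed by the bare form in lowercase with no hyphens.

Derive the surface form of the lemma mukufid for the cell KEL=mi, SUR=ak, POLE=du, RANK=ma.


underlying: mukufid-di-lu-gk-l
1. f -> v, k -> g, t -> d / V _ V: fires at position(s) 3, 5: muguviddilugkl
surface: muguviddilugkl


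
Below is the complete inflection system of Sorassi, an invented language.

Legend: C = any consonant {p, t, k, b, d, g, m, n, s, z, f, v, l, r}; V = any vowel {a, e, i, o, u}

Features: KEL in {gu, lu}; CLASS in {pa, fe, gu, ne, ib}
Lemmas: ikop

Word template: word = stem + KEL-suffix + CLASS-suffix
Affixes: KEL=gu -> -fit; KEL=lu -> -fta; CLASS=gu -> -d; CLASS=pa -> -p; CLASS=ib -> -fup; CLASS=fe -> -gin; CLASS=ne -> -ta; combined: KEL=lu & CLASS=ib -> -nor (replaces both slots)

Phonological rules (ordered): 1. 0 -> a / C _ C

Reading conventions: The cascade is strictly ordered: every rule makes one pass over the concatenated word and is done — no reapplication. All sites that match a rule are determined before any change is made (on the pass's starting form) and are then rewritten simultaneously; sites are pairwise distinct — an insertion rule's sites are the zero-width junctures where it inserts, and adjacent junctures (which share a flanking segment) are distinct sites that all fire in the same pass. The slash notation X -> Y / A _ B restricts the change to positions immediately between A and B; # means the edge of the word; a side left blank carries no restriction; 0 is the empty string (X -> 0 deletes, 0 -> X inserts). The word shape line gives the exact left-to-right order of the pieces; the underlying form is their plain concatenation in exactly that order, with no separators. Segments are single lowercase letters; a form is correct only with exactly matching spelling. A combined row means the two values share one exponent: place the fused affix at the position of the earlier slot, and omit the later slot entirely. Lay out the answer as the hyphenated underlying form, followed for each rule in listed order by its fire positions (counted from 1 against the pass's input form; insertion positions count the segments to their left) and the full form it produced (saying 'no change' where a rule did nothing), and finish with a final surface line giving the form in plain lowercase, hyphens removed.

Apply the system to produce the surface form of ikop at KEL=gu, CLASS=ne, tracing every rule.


underlying: ikop-fit-ta
1. 0 -> a / C _ C: inserts after position(s) 4, 7: ikopafitata
surface: ikopafitata


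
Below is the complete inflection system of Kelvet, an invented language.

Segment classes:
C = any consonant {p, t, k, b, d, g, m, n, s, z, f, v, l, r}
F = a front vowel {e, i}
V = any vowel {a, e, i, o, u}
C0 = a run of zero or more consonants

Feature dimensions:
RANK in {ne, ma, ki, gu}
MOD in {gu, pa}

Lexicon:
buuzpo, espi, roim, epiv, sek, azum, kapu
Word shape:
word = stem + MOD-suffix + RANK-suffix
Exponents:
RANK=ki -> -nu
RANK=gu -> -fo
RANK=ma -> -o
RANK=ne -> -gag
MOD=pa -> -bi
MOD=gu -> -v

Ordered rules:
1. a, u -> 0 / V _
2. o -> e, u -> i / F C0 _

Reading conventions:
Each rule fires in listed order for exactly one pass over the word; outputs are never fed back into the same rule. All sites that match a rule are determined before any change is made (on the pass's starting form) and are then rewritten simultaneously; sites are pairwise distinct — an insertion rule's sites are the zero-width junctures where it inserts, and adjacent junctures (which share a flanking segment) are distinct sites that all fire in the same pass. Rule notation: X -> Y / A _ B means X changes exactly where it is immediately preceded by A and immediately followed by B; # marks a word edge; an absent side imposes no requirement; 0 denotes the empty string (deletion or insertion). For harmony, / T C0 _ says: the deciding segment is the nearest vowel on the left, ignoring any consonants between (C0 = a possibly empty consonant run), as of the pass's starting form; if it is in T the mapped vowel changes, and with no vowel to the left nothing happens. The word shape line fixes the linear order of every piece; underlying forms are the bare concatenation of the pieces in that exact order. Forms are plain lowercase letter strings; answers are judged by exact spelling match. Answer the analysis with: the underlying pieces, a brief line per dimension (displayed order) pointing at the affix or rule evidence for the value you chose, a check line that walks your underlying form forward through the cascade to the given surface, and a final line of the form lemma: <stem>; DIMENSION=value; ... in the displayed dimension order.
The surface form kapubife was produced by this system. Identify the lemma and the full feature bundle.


underlying: kapu-bi-fo
RANK=gu - signalled by the affix -fo
MOD=pa - signalled by the affix -bi
check: kapubifo -> kapubifo -> kapubife
lemma: kapu; RANK=gu; MOD=pa


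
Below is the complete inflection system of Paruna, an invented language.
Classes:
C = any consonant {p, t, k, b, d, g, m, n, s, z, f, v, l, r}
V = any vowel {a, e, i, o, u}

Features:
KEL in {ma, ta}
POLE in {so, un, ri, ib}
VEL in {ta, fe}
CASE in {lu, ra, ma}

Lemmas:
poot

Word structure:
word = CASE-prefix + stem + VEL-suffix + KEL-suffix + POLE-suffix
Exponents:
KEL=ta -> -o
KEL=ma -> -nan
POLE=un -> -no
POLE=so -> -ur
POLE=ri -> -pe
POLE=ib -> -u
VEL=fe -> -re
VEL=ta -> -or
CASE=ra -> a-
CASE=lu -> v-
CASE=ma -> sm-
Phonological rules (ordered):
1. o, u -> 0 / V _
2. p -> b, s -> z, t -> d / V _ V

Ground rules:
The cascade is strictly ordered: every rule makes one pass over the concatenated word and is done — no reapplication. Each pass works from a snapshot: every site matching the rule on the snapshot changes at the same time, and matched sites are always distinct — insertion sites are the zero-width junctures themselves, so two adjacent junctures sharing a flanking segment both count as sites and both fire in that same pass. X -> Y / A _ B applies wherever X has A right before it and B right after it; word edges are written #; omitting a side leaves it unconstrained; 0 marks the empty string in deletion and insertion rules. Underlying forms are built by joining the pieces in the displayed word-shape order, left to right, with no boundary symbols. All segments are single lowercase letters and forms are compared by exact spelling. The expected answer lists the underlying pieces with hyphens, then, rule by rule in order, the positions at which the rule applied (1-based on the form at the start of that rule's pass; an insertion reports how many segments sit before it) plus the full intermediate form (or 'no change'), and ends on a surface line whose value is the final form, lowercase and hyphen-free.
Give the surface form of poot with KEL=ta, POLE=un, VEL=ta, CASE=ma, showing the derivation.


underlying: sm-poot-or-o-no
1. o, u -> 0 / V _: fires at position(s) 5: smpotorono
2. p -> b, s -> z, t -> d / V _ V: fires at position(s) 5: smpodorono
surface: smpodorono


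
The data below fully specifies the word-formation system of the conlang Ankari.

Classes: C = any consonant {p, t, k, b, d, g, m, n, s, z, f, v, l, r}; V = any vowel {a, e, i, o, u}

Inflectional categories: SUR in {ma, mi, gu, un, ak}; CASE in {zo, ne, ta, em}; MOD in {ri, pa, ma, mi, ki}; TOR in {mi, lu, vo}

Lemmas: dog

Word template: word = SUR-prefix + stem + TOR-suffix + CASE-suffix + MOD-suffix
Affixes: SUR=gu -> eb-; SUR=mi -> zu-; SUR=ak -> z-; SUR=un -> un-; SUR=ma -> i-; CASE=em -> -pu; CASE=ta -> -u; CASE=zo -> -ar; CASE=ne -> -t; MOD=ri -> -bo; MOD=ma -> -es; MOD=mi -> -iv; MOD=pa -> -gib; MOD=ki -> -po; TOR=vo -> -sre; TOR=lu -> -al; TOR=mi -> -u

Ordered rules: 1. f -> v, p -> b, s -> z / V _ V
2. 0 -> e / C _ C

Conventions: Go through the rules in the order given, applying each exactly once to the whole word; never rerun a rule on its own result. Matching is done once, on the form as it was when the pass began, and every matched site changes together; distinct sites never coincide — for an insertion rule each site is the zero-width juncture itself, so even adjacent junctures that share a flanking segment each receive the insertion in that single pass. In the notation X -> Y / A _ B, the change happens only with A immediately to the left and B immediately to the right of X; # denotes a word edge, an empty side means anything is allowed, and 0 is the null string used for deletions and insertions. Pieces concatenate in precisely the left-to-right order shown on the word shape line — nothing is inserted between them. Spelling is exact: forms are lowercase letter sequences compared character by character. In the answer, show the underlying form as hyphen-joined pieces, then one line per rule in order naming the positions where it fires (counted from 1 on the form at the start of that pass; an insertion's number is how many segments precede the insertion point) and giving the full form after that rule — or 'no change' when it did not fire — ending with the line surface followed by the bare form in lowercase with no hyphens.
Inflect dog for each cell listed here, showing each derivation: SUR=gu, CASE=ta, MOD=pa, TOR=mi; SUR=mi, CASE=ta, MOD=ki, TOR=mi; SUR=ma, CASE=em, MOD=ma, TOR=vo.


cell SUR=gu, CASE=ta, MOD=pa, TOR=mi:
underlying: eb-dog-u-u-gib
1. f -> v, p -> b, s -> z / V _ V: no change
2. 0 -> e / C _ C: inserts after position(s) 2: ebedoguugib
surface: ebedoguugib

cell SUR=mi, CASE=ta, MOD=ki, TOR=mi:
underlying: zu-dog-u-u-po
1. f -> v, p -> b, s -> z / V _ V: fires at position(s) 8: zudoguubo
2. 0 -> e / C _ C: no change
surface: zudoguubo

cell SUR=ma, CASE=em, MOD=ma, TOR=vo:
underlying: i-dog-sre-pu-es
1. f -> v, p -> b, s -> z / V _ V: fires at position(s) 8: idogsrebues
2. 0 -> e / C _ C: inserts after position(s) 4, 5: idogeserebues
surface: idogeserebues


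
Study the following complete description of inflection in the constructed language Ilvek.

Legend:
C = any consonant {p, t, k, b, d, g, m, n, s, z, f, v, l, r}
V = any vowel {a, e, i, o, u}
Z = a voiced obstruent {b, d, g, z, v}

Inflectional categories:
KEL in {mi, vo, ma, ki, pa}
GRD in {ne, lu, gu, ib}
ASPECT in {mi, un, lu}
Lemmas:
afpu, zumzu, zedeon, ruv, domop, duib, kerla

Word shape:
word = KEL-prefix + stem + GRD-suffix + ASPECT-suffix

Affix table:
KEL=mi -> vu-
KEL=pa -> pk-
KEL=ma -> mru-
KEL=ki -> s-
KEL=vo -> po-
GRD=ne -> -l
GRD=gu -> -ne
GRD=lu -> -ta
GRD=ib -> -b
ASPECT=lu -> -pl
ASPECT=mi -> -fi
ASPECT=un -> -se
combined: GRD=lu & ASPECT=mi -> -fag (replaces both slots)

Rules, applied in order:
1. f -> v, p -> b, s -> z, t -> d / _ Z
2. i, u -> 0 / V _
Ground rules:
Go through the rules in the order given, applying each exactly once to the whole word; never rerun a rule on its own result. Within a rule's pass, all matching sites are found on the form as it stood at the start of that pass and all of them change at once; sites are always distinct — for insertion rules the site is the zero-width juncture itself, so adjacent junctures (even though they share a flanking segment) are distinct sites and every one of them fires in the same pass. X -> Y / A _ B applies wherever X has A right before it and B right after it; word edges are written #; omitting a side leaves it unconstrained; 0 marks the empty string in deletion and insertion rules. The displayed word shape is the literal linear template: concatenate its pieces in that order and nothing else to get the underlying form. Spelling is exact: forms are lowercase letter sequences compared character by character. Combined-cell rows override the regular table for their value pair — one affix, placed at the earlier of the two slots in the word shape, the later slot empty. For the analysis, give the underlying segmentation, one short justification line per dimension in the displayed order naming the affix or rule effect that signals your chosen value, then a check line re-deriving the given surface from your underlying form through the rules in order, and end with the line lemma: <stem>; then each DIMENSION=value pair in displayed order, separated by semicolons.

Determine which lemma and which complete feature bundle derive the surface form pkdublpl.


underlying: pk-duib-l-pl
KEL=pa - signalled by the affix pk-
GRD=ne - signalled by the affix -l
ASPECT=lu - signalled by the affix -pl
check: pkduiblpl -> pkduiblpl -> pkdublpl
lemma: duib; KEL=pa; GRD=ne; ASPECT=lu


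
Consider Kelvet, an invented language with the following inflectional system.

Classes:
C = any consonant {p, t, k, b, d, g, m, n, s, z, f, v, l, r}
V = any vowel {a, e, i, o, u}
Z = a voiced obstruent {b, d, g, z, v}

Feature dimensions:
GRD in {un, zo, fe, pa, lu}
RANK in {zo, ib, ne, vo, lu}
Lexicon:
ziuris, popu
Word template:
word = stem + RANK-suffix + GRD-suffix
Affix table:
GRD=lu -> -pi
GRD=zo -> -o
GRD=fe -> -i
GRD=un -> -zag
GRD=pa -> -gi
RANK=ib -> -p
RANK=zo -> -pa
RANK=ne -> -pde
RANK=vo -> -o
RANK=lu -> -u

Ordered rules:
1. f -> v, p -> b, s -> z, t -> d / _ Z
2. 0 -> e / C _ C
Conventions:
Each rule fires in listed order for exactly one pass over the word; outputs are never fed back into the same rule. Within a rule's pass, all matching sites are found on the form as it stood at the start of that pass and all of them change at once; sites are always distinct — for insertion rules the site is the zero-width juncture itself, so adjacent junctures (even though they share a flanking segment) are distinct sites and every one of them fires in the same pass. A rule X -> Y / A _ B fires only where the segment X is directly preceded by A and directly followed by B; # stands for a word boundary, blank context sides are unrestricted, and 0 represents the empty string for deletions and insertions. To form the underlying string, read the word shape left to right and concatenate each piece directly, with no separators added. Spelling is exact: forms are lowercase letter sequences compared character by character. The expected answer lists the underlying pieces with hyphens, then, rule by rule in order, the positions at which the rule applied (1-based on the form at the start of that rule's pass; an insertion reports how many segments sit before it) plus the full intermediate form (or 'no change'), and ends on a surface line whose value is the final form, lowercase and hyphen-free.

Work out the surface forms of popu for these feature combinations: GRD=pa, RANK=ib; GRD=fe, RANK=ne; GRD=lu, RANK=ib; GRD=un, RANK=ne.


cell GRD=pa, RANK=ib:
underlying: popu-p-gi
1. f -> v, p -> b, s -> z, t -> d / _ Z: fires at position(s) 5: popubgi
2. 0 -> e / C _ C: inserts after position(s) 5: popubegi
surface: popubegi

cell GRD=fe, RANK=ne:
underlying: popu-pde-i
1. f -> v, p -> b, s -> z, t -> d / _ Z: fires at position(s) 5: popubdei
2. 0 -> e / C _ C: inserts after position(s) 5: popubedei
surface: popubedei

cell GRD=lu, RANK=ib:
underlying: popu-p-pi
1. f -> v, p -> b, s -> z, t -> d / _ Z: no change
2. 0 -> e / C _ C: inserts after position(s) 5: popupepi
surface: popupepi

cell GRD=un, RANK=ne:
underlying: popu-pde-zag
1. f -> v, p -> b, s -> z, t -> d / _ Z: fires at position(s) 5: popubdezag
2. 0 -> e / C _ C: inserts after position(s) 5: popubedezag
surface: popubedezag


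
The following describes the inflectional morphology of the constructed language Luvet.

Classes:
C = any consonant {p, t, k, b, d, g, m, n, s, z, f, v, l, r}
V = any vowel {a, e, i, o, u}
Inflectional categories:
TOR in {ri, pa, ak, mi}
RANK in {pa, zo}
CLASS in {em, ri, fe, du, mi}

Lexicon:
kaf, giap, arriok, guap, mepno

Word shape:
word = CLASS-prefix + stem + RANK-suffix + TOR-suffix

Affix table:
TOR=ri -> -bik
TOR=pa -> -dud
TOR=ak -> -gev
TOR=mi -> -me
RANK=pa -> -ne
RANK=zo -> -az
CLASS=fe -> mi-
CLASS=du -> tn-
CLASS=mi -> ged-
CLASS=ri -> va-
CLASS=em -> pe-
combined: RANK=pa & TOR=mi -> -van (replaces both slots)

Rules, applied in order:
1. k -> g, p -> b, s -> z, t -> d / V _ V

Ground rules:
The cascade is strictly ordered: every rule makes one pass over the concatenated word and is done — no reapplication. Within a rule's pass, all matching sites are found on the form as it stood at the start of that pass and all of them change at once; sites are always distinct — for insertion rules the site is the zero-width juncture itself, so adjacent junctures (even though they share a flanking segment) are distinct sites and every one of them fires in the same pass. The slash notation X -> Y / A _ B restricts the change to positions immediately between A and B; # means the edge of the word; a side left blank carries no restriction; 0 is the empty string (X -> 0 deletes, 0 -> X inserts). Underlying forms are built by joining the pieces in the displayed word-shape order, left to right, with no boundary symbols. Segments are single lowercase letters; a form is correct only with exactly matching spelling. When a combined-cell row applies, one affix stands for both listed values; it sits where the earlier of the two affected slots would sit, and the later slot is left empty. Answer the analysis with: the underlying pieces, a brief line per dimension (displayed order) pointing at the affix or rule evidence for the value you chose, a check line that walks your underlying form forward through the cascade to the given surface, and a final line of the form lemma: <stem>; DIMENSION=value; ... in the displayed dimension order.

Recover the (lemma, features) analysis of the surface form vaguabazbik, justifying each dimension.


underlying: va-guap-az-bik
TOR=ri - signalled by the affix -bik
RANK=zo - signalled by the affix -az
CLASS=ri - signalled by the affix va-
check: vaguapazbik -> vaguabazbik
lemma: guap; TOR=ri; RANK=zo; CLASS=ri


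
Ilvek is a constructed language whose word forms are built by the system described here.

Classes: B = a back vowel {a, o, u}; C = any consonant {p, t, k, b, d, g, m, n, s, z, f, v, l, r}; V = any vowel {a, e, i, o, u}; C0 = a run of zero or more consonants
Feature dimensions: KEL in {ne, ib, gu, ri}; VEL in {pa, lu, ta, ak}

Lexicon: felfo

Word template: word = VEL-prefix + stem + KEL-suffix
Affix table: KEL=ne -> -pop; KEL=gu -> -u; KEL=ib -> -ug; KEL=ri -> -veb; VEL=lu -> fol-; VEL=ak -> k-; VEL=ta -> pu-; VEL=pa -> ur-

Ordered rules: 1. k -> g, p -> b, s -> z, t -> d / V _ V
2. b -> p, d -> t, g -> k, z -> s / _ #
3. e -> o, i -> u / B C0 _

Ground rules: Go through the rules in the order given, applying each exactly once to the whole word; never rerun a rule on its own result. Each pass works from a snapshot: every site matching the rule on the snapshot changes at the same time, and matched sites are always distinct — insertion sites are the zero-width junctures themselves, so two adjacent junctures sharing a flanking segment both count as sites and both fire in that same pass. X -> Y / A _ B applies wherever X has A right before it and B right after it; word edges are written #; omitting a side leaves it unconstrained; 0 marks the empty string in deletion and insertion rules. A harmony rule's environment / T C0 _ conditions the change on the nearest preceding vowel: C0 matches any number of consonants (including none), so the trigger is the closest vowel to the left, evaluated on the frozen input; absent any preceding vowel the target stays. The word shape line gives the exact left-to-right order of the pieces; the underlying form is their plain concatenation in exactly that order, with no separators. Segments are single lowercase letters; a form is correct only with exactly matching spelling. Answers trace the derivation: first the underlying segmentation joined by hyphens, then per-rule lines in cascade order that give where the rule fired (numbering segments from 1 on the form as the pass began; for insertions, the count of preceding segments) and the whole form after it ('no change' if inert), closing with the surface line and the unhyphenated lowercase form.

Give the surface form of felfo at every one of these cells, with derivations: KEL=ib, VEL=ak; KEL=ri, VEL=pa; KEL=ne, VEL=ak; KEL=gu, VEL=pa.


cell KEL=ib, VEL=ak:
underlying: k-felfo-ug
1. k -> g, p -> b, s -> z, t -> d / V _ V: no change
2. b -> p, d -> t, g -> k, z -> s / _ #: fires at position(s) 8: kfelfouk
3. e -> o, i -> u / B C0 _: no change
surface: kfelfouk

cell KEL=ri, VEL=pa:
underlying: ur-felfo-veb
1. k -> g, p -> b, s -> z, t -> d / V _ V: no change
2. b -> p, d -> t, g -> k, z -> s / _ #: fires at position(s) 10: urfelfovep
3. e -> o, i -> u / B C0 _: fires at position(s) 4, 9: urfolfovop
surface: urfolfovop

cell KEL=ne, VEL=ak:
underlying: k-felfo-pop
1. k -> g, p -> b, s -> z, t -> d / V _ V: fires at position(s) 7: kfelfobop
2. b -> p, d -> t, g -> k, z -> s / _ #: no change
3. e -> o, i -> u / B C0 _: no change
surface: kfelfobop

cell KEL=gu, VEL=pa:
underlying: ur-felfo-u
1. k -> g, p -> b, s -> z, t -> d / V _ V: no change
2. b -> p, d -> t, g -> k, z -> s / _ #: no change
3. e -> o, i -> u / B C0 _: fires at position(s) 4: urfolfou
surface: urfolfou


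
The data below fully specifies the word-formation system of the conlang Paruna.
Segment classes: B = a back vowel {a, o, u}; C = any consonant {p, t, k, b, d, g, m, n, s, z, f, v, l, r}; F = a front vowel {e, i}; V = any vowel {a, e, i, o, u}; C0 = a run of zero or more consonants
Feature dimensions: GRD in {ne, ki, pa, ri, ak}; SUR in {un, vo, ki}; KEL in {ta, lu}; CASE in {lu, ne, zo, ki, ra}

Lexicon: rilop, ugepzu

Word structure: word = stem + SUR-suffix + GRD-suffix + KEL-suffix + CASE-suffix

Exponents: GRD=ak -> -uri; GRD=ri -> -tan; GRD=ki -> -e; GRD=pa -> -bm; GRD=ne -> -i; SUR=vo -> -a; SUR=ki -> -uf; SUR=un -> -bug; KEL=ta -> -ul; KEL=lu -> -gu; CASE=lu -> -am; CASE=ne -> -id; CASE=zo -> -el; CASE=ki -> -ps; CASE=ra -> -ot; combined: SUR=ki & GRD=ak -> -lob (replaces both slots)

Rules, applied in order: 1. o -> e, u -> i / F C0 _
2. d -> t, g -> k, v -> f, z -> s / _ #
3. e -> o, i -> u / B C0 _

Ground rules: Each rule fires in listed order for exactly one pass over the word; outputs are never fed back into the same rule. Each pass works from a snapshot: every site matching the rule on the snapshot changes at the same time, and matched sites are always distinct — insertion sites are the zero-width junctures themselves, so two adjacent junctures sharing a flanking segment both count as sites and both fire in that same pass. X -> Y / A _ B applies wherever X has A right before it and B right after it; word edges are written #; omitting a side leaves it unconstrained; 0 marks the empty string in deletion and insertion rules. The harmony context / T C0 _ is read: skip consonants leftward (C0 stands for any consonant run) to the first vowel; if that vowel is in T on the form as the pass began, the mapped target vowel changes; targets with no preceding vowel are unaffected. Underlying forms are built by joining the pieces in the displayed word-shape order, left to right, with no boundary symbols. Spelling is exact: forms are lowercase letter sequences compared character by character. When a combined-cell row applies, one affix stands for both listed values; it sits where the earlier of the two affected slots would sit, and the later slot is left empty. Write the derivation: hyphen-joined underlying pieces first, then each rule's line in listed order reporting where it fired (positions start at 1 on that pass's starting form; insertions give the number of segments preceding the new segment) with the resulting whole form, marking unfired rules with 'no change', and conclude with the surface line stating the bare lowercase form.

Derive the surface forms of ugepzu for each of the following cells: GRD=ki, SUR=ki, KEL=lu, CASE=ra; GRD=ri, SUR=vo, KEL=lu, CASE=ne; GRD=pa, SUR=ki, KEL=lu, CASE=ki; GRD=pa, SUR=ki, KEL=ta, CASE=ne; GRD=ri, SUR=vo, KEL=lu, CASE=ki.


cell GRD=ki, SUR=ki, KEL=lu, CASE=ra:
underlying: ugepzu-uf-e-gu-ot
1. o -> e, u -> i / F C0 _: fires at position(s) 6, 11: ugepziufegiot
2. d -> t, g -> k, v -> f, z -> s / _ #: no change
3. e -> o, i -> u / B C0 _: fires at position(s) 3, 9: ugopziufogiot
surface: ugopziufogiot

cell GRD=ri, SUR=vo, KEL=lu, CASE=ne:
underlying: ugepzu-a-tan-gu-id
1. o -> e, u -> i / F C0 _: fires at position(s) 6: ugepziatanguid
2. d -> t, g -> k, v -> f, z -> s / _ #: fires at position(s) 14: ugepziatanguit
3. e -> o, i -> u / B C0 _: fires at position(s) 3, 13: ugopziatanguut
surface: ugopziatanguut

cell GRD=pa, SUR=ki, KEL=lu, CASE=ki:
underlying: ugepzu-uf-bm-gu-ps
1. o -> e, u -> i / F C0 _: fires at position(s) 6: ugepziufbmgups
2. d -> t, g -> k, v -> f, z -> s / _ #: no change
3. e -> o, i -> u / B C0 _: fires at position(s) 3: ugopziufbmgups
surface: ugopziufbmgups

cell GRD=pa, SUR=ki, KEL=ta, CASE=ne:
underlying: ugepzu-uf-bm-ul-id
1. o -> e, u -> i / F C0 _: fires at position(s) 6: ugepziufbmulid
2. d -> t, g -> k, v -> f, z -> s / _ #: fires at position(s) 14: ugepziufbmulit
3. e -> o, i -> u / B C0 _: fires at position(s) 3, 13: ugopziufbmulut
surface: ugopziufbmulut

cell GRD=ri, SUR=vo, KEL=lu, CASE=ki:
underlying: ugepzu-a-tan-gu-ps
1. o -> e, u -> i / F C0 _: fires at position(s) 6: ugepziatangups
2. d -> t, g -> k, v -> f, z -> s / _ #: no change
3. e -> o, i -> u / B C0 _: fires at position(s) 3: ugopziatangups
surface: ugopziatangups


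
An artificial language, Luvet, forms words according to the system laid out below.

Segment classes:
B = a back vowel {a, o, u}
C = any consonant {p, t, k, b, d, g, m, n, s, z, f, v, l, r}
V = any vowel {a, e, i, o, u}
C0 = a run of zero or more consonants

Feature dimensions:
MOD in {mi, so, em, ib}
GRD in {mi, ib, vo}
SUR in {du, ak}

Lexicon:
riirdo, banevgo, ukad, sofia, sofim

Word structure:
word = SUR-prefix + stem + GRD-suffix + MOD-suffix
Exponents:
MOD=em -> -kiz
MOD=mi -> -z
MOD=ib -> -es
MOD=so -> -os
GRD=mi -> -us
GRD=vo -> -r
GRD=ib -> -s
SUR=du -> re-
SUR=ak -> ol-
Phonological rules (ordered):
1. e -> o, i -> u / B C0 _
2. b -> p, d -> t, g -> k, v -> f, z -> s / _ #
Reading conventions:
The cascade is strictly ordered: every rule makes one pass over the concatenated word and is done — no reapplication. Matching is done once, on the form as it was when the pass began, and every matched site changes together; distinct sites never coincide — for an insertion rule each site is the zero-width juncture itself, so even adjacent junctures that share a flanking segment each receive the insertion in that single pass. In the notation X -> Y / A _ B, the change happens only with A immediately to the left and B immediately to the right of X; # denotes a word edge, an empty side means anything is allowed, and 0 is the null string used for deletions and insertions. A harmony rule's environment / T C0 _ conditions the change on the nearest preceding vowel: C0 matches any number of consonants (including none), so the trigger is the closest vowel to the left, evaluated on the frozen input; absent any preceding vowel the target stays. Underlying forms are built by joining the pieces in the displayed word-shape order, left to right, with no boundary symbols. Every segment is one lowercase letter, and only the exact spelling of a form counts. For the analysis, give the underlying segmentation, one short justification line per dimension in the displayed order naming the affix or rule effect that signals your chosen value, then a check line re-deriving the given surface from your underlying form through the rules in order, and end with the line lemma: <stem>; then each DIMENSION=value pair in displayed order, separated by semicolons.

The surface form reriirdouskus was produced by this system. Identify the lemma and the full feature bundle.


underlying: re-riirdo-us-kiz
MOD=em - signalled by the affix -kiz
GRD=mi - signalled by the affix -us
SUR=du - signalled by the affix re-
check: reriirdouskiz -> reriirdouskuz -> reriirdouskus
lemma: riirdo; MOD=em; GRD=mi; SUR=du


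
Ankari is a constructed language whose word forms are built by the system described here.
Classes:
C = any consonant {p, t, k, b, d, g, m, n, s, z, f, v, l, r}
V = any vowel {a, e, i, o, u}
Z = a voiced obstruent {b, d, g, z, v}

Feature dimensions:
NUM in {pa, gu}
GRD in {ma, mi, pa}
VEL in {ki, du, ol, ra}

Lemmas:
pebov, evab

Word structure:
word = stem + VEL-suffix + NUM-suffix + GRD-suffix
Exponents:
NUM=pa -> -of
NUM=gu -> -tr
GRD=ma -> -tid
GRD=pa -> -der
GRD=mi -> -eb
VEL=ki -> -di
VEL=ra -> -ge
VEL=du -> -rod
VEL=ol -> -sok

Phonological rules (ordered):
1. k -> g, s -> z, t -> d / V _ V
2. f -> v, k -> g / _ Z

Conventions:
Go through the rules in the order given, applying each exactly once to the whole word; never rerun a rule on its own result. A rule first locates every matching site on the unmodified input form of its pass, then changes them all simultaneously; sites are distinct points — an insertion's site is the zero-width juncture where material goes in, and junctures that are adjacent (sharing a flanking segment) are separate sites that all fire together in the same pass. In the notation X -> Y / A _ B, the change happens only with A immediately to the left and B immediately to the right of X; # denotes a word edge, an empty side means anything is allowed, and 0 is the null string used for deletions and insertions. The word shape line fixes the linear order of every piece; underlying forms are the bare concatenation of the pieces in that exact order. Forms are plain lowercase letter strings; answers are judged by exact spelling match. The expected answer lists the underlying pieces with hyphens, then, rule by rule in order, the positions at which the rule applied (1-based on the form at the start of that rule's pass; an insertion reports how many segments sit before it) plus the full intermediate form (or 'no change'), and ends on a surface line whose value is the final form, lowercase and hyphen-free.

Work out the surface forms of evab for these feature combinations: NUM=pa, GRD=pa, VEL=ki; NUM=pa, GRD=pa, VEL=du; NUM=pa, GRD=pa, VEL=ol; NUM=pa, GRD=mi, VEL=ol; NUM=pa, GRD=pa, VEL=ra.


cell NUM=pa, GRD=pa, VEL=ki:
underlying: evab-di-of-der
1. k -> g, s -> z, t -> d / V _ V: no change
2. f -> v, k -> g / _ Z: fires at position(s) 8: evabdiovder
surface: evabdiovder

cell NUM=pa, GRD=pa, VEL=du:
underlying: evab-rod-of-der
1. k -> g, s -> z, t -> d / V _ V: no change
2. f -> v, k -> g / _ Z: fires at position(s) 9: evabrodovder
surface: evabrodovder

cell NUM=pa, GRD=pa, VEL=ol:
underlying: evab-sok-of-der
1. k -> g, s -> z, t -> d / V _ V: fires at position(s) 7: evabsogofder
2. f -> v, k -> g / _ Z: fires at position(s) 9: evabsogovder
surface: evabsogovder

cell NUM=pa, GRD=mi, VEL=ol:
underlying: evab-sok-of-eb
1. k -> g, s -> z, t -> d / V _ V: fires at position(s) 7: evabsogofeb
2. f -> v, k -> g / _ Z: no change
surface: evabsogofeb

cell NUM=pa, GRD=pa, VEL=ra:
underlying: evab-ge-of-der
1. k -> g, s -> z, t -> d / V _ V: no change
2. f -> v, k -> g / _ Z: fires at position(s) 8: evabgeovder
surface: evabgeovder


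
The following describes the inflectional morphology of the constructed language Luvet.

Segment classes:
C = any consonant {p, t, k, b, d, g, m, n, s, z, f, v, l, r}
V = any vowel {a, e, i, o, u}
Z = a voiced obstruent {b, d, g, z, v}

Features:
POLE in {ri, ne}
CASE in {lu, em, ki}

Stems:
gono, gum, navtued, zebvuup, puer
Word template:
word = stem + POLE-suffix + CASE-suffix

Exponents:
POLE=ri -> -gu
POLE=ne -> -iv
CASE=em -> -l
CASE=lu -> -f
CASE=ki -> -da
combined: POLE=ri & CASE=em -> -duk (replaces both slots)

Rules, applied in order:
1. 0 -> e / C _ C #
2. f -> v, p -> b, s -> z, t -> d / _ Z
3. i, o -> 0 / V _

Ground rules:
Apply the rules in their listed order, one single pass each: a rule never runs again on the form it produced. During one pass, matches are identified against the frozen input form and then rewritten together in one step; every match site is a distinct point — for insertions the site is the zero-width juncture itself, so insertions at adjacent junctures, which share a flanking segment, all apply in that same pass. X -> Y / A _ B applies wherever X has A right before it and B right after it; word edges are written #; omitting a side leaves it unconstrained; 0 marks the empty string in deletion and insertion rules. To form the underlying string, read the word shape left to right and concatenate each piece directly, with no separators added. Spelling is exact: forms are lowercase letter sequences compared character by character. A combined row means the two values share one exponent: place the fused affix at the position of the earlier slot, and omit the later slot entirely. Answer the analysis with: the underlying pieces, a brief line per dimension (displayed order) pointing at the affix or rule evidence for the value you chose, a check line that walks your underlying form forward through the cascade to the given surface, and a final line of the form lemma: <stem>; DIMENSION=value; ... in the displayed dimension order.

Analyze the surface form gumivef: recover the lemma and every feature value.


underlying: gum-iv-f
POLE=ne - signalled by the affix -iv
CASE=lu - signalled by the affix -f
check: gumivf -> gumivef -> gumivef -> gumivef
lemma: gum; POLE=ne; CASE=lu
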